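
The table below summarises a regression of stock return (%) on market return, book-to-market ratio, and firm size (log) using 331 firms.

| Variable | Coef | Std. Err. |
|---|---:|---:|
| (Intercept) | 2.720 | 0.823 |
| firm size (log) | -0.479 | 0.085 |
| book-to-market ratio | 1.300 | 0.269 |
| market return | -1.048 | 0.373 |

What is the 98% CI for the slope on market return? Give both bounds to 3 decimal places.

Read off: b = -1.048, SE = 0.373 for market return.
df = n − k − 1 = 331 − 3 − 1 = 327.
t* = t_{0.01, 327} = 2.337805.
Margin = t* × SE = 2.337805 × 0.373 = 0.87200.
CI: -1.048 ± 0.87200 → (-1.920, -0.176).

(-1.920, -0.176)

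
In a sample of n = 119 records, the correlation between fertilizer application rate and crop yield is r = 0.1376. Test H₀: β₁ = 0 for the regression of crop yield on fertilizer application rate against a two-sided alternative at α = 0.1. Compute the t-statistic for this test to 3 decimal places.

t = 1.503

t = r·√(n − 2)/√(1 − r²) = 0.1376·√117/√0.981066 = 1.503.
df = n − 2 = 117.
Two-sided p ≈ 0.1356, which is ≥ 0.1, so fail to reject H₀.
The data do not give significant evidence of a linear association between fertilizer application rate and crop yield.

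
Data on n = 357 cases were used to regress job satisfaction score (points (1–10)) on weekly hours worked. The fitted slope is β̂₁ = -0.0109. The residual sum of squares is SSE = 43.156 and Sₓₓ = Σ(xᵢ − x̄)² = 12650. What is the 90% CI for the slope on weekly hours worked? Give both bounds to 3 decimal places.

MSE = SSE/(n − 2) = 43.156/355 = 0.121566.
SE(β̂₁) = √(MSE/Sₓₓ) = √(0.121566/12650) = 0.0031.
df = n − 2 = 355.
t* = t_{0.05, 355} = 1.649157.
Margin = t* × SE = 1.649157 × 0.0031 = 0.00511.
CI: -0.0109 ± 0.00511 → (-0.016, -0.006).
With 90% confidence, each one-unit increase in weekly hours worked is associated with a change of between -0.016 and -0.006 points (1–10) in job satisfaction score.

(-0.016, -0.006)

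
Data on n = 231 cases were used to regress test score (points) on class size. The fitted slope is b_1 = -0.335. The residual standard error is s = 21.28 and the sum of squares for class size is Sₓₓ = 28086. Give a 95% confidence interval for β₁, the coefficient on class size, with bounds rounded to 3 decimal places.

SE(b_1) = s/√Sₓₓ = 21.28/√28086 = 0.126977.
df = n − 2 = 229.
t* = t_{0.025, 229} = 1.970377.
Margin = t* × SE = 1.970377 × 0.126977 = 0.25019.
CI: -0.335 ± 0.25019 → (-0.585, -0.085).
With 95% confidence, each one-unit increase in class size is associated with a change of between -0.585 and -0.085 points in test score.

(-0.585, -0.085)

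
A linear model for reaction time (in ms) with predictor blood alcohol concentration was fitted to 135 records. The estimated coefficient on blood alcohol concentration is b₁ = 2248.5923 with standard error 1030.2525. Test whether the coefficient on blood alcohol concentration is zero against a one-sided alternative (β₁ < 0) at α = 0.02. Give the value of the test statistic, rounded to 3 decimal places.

H₀: β₁ = 0 vs H₁: β₁ < 0.
t = (b₁ − β₁⁰)/SE = 2248.5923 / 1030.2525 = 2.183.
df = n − 2 = 135 − 2 = 133.
One-sided p ≈ 0.9846, which is ≥ 0.02, so fail to reject H₀.
The data do not give significant evidence that the true slope on blood alcohol concentration is negative.

t = 2.183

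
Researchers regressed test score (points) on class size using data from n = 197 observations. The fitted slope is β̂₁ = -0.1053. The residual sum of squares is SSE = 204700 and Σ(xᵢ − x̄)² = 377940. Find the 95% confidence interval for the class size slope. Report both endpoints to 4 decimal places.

(-0.2092, -0.0014)

MSE = SSE/(n − 2) = 204700/195 = 1049.74.
SE(β̂₁) = √(MSE/Sₓₓ) = √(1049.74/377940) = 0.0527024.
df = n − 2 = 195.
t* = t_{0.025, 195} = 1.972204.
Margin = t* × SE = 1.972204 × 0.0527024 = 0.103940.
CI: -0.1053 ± 0.103940 → (-0.2092, -0.0014).
With 95% confidence, each one-unit increase in class size is associated with a change of between -0.2092 and -0.0014 points in test score.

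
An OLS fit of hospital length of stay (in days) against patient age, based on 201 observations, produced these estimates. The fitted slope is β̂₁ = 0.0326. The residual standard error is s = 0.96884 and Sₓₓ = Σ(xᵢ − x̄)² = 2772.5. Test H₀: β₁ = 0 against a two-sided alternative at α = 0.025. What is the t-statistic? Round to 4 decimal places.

SE(β̂₁) = s/√Sₓₓ = 0.96884/√2772.5 = 0.0183999.
t = 0.0326 / 0.0183999 = 1.7717.
df = n − 2 = 199.
Two-sided p ≈ 0.0780, which is ≥ 0.025, so fail to reject H₀.
The data do not give significant evidence of an association between patient age and hospital length of stay.

t = 1.7717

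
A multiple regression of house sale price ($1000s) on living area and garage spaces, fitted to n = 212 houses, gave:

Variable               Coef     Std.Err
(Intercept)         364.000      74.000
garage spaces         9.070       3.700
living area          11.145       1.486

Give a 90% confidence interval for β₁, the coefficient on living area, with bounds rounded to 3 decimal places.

Read off: b = 11.145, SE = 1.486 for living area.
df = n − k − 1 = 212 − 2 − 1 = 209.
t* = t_{0.05, 209} = 1.652177.
Margin = t* × SE = 1.652177 × 1.486 = 2.45514.
CI: 11.145 ± 2.45514 → (8.690, 13.600).

(8.690, 13.600)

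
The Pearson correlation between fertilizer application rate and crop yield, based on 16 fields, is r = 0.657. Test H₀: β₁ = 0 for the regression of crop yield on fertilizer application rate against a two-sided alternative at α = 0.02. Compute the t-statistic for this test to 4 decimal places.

t = 3.2608

t = r·√(n − 2)/√(1 − r²) = 0.657·√14/√0.568351 = 3.2608.
df = n − 2 = 14.
Two-sided p ≈ 0.0057, which is < 0.02, so reject H₀.
There is evidence of a linear association between fertilizer application rate and crop yield.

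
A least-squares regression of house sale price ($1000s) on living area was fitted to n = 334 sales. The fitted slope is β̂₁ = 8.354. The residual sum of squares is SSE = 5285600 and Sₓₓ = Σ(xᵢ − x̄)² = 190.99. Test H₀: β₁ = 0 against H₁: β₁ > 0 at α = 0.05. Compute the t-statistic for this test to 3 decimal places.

MSE = SSE/(n − 2) = 5285600/332 = 15920.5.
SE(β̂₁) = √(MSE/Sₓₓ) = √(15920.5/190.99) = 9.13004.
t = 8.354 / 9.13004 = 0.915.
df = n − 2 = 332.
One-sided p ≈ 0.1804, which is ≥ 0.05, so fail to reject H₀.
The data do not give significant evidence that the true slope on living area is positive.

t = 0.915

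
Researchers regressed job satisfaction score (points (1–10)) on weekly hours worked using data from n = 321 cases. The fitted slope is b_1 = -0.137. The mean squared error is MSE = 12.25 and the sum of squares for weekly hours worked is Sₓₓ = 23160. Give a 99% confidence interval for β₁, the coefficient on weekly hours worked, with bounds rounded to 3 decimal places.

SE(b_1) = √(MSE/Sₓₓ) = √(12.25/23160) = 0.0229985.
df = n − 2 = 319.
t* = t_{0.005, 319} = 2.591329.
Margin = t* × SE = 2.591329 × 0.0229985 = 0.05960.
CI: -0.137 ± 0.05960 → (-0.197, -0.077).
With 99% confidence, each one-unit increase in weekly hours worked is associated with a change of between -0.197 and -0.077 points (1–10) in job satisfaction score.

(-0.197, -0.077)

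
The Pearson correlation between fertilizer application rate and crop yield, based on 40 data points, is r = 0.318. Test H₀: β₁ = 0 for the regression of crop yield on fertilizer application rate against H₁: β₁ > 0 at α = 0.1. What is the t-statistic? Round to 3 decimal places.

t = r·√(n − 2)/√(1 − r²) = 0.318·√38/√0.898876 = 2.068.
df = n − 2 = 38.
One-sided p ≈ 0.0228, which is < 0.1, so reject H₀.
There is evidence of a linear association between fertilizer application rate and crop yield.

t = 2.068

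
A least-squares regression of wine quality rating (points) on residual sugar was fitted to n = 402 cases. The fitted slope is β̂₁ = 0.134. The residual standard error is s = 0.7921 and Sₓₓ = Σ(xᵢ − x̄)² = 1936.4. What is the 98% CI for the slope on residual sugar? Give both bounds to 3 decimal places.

(0.092, 0.176)

SE(β̂₁) = s/√Sₓₓ = 0.7921/√1936.4 = 0.0180004.
df = n − 2 = 400.
t* = t_{0.01, 400} = 2.335706.
Margin = t* × SE = 2.335706 × 0.0180004 = 0.04204.
CI: 0.134 ± 0.04204 → (0.092, 0.176).
With 98% confidence, each one-unit increase in residual sugar is associated with a change of between 0.092 and 0.176 points in wine quality rating.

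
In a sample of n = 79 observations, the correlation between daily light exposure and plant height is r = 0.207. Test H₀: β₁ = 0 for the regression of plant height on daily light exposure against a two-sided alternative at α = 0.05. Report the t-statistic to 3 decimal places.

t = r·√(n − 2)/√(1 − r²) = 0.207·√77/√0.957151 = 1.857.
df = n − 2 = 77.
Two-sided p ≈ 0.0672, which is ≥ 0.05, so fail to reject H₀.
The data do not give significant evidence of a linear association between daily light exposure and plant height.

t = 1.857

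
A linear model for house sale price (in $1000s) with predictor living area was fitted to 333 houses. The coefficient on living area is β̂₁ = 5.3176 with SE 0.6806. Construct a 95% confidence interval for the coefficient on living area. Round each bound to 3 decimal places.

df = n − 2 = 333 − 2 = 331.
t* = t_{0.025, 331} = 1.967157.
Margin = t* × SE = 1.967157 × 0.6806 = 1.33885.
CI: 5.3176 ± 1.33885 → (3.979, 6.656).
With 95% confidence, each one-unit increase in living area is associated with a change of between 3.979 and 6.656 $1000s in house sale price.

(3.979, 6.656)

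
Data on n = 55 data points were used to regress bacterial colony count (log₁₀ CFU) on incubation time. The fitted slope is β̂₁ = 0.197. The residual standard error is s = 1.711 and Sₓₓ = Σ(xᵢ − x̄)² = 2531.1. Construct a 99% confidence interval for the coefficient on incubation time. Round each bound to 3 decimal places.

(0.106, 0.288)

SE(β̂₁) = s/√Sₓₓ = 1.711/√2531.1 = 0.0340091.
df = n − 2 = 53.
t* = t_{0.005, 53} = 2.671823.
Margin = t* × SE = 2.671823 × 0.0340091 = 0.09087.
CI: 0.197 ± 0.09087 → (0.106, 0.288).
With 99% confidence, each one-unit increase in incubation time is associated with a change of between 0.106 and 0.288 log₁₀ CFU in bacterial colony count.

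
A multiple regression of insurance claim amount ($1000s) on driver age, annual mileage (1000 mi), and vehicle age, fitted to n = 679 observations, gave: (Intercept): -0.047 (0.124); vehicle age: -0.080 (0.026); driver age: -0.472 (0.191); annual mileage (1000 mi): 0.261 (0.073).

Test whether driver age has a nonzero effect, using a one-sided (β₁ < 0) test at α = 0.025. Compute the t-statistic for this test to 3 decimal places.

t = -2.471

Read off: b = -0.472, SE = 0.191 for driver age.
H₀: β₁ = 0 vs H₁: β₁ < 0.
t = -0.472 / 0.191 = -2.471.
df = n − k − 1 = 679 − 3 − 1 = 675.
One-sided p ≈ 0.0069, which is < 0.025, so reject H₀.
There is evidence that the true slope on driver age is negative, holding the other predictors fixed.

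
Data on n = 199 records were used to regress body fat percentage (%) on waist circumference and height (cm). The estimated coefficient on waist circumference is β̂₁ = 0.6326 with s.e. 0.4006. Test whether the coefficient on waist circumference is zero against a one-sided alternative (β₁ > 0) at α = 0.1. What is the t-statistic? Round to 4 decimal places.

H₀: β₁ = 0 vs H₁: β₁ > 0.
t = (β̂₁ − β₁⁰)/SE = 0.6326 / 0.4006 = 1.5791.
df = n − k − 1 = 199 − 2 − 1 = 196.
One-sided p ≈ 0.0580, which is < 0.1, so reject H₀.
There is evidence that the true slope on waist circumference is positive, holding the other predictors fixed.

t = 1.5791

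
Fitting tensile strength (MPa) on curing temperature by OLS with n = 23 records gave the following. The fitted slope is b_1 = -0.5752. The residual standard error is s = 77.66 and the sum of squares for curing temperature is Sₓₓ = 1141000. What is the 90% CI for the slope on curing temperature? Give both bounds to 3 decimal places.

SE(b_1) = s/√Sₓₓ = 77.66/√1141000 = 0.0727034.
df = n − 2 = 21.
t* = t_{0.05, 21} = 1.720743.
Margin = t* × SE = 1.720743 × 0.0727034 = 0.12510.
CI: -0.5752 ± 0.12510 → (-0.700, -0.450).
With 90% confidence, each one-unit increase in curing temperature is associated with a change of between -0.700 and -0.450 MPa in tensile strength.

(-0.700, -0.450)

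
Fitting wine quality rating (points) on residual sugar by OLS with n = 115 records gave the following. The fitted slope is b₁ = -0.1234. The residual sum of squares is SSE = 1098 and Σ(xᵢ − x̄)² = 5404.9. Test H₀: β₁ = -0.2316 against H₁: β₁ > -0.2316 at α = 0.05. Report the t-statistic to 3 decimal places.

MSE = SSE/(n − 2) = 1098/113 = 9.71681.
SE(b₁) = √(MSE/Sₓₓ) = √(9.71681/5404.9) = 0.0424002.
t = (-0.1234 − (-0.2316)) / 0.0424002 = 2.552.
df = n − 2 = 113.
One-sided p ≈ 0.0060, which is < 0.05, so reject H₀.
There is evidence that the true slope on residual sugar exceeds -0.2316 points per unit.

t = 2.552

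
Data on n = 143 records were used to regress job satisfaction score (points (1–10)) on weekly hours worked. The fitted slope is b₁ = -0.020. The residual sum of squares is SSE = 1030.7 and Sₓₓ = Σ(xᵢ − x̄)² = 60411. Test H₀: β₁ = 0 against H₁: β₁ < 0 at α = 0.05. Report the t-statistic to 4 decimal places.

MSE = SSE/(n − 2) = 1030.7/141 = 7.30993.
SE(b₁) = √(MSE/Sₓₓ) = √(7.30993/60411) = 0.0110001.
t = -0.020 / 0.0110001 = -1.8182.
df = n − 2 = 141.
One-sided p ≈ 0.0356, which is < 0.05, so reject H₀.
There is evidence that the true slope on weekly hours worked is negative.

t = -1.8182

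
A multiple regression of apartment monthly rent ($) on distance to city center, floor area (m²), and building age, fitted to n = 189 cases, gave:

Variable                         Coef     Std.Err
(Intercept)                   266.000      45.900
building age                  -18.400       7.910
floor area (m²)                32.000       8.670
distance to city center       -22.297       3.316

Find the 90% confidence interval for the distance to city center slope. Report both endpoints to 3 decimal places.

(-27.779, -16.815)

Read off: b = -22.297, SE = 3.316 for distance to city center.
df = n − k − 1 = 189 − 3 − 1 = 185.
t* = t_{0.05, 185} = 1.653132.
Margin = t* × SE = 1.653132 × 3.316 = 5.48179.
CI: -22.297 ± 5.48179 → (-27.779, -16.815).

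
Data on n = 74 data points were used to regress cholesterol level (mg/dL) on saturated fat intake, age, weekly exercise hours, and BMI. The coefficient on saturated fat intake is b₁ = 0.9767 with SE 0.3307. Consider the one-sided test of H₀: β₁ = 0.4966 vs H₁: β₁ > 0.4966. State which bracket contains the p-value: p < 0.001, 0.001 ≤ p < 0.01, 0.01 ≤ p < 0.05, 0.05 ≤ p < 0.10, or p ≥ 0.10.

t = (0.9767 − 0.4966) / 0.3307 = 1.452.
df = n − k − 1 = 74 − 4 − 1 = 69.
One-sided p = P(T_{69} > t) ≈ 0.0755.
So 0.05 ≤ p < 0.10.

0.05 ≤ p < 0.10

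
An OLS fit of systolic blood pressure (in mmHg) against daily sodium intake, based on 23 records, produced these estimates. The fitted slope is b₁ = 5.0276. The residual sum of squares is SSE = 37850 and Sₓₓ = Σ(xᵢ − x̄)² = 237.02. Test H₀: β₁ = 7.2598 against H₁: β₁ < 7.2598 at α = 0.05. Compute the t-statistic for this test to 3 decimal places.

t = -0.809

MSE = SSE/(n − 2) = 37850/21 = 1802.38.
SE(b₁) = √(MSE/Sₓₓ) = √(1802.38/237.02) = 2.7576.
t = (5.0276 − 7.2598) / 2.7576 = -0.809.
df = n − 2 = 21.
One-sided p ≈ 0.2137, which is ≥ 0.05, so fail to reject H₀.
The data do not give significant evidence that the true slope on daily sodium intake is below 7.2598 mmHg per unit.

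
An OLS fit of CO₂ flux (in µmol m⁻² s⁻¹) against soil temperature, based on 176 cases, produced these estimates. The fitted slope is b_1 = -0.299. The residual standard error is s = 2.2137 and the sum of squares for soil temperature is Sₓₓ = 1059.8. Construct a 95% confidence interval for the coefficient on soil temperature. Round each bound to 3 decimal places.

(-0.433, -0.165)

SE(b_1) = s/√Sₓₓ = 2.2137/√1059.8 = 0.0679997.
df = n − 2 = 174.
t* = t_{0.025, 174} = 1.973691.
Margin = t* × SE = 1.973691 × 0.0679997 = 0.13421.
CI: -0.299 ± 0.13421 → (-0.433, -0.165).
With 95% confidence, each one-unit increase in soil temperature is associated with a change of between -0.433 and -0.165 µmol m⁻² s⁻¹ in CO₂ flux.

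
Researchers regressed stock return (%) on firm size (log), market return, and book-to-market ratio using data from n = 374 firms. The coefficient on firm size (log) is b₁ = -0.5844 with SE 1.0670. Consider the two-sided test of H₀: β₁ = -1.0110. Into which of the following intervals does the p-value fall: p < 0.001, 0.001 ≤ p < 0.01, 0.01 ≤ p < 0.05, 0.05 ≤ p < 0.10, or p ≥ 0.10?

t = (-0.5844 − (-1.0110)) / 1.0670 = 0.400.
df = n − k − 1 = 374 − 3 − 1 = 370.
Two-sided p = 2·P(T_{370} > |t|) ≈ 0.6895.
So p ≥ 0.10.

p ≥ 0.10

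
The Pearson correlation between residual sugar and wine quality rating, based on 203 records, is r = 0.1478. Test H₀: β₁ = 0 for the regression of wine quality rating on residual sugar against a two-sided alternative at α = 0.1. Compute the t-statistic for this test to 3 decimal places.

t = 2.119

t = r·√(n − 2)/√(1 − r²) = 0.1478·√201/√0.978155 = 2.119.
df = n − 2 = 201.
Two-sided p ≈ 0.0353, which is < 0.1, so reject H₀.
There is evidence of a linear association between residual sugar and wine quality rating.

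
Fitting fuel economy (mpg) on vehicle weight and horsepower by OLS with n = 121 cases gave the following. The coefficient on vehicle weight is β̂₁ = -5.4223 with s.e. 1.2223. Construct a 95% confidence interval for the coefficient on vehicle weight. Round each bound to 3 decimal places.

df = n − k − 1 = 121 − 2 − 1 = 118.
t* = t_{0.025, 118} = 1.980272.
Margin = t* × SE = 1.980272 × 1.2223 = 2.42049.
CI: -5.4223 ± 2.42049 → (-7.843, -3.002).
With 95% confidence, each one-unit increase in vehicle weight is associated with a change of between -7.843 and -3.002 mpg in fuel economy, holding the other predictors fixed.

(-7.843, -3.002)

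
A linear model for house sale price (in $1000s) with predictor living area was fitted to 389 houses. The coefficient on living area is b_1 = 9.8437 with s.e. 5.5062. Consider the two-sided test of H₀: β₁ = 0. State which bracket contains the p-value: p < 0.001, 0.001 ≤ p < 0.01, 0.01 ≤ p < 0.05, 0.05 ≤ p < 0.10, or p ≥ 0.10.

t = 9.8437 / 5.5062 = 1.788.
df = n − 2 = 389 − 2 = 387.
Two-sided p = 2·P(T_{387} > |t|) ≈ 0.0746.
So 0.05 ≤ p < 0.10.

0.05 ≤ p < 0.10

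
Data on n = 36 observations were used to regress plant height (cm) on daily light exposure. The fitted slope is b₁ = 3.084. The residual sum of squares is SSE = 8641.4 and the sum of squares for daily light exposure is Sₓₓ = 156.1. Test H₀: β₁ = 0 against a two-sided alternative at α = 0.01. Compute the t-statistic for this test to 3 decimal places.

t = 2.417

MSE = SSE/(n − 2) = 8641.4/34 = 254.159.
SE(b₁) = √(MSE/Sₓₓ) = √(254.159/156.1) = 1.276.
t = 3.084 / 1.276 = 2.417.
df = n − 2 = 34.
Two-sided p ≈ 0.0212, which is ≥ 0.01, so fail to reject H₀.
The data do not give significant evidence of an association between daily light exposure and plant height.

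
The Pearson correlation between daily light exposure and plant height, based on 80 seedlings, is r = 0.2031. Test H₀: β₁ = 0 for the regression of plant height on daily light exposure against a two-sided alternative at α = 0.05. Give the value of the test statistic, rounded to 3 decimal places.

t = 1.832

t = r·√(n − 2)/√(1 − r²) = 0.2031·√78/√0.95875 = 1.832.
df = n − 2 = 78.
Two-sided p ≈ 0.0708, which is ≥ 0.05, so fail to reject H₀.
The data do not give significant evidence of a linear association between daily light exposure and plant height.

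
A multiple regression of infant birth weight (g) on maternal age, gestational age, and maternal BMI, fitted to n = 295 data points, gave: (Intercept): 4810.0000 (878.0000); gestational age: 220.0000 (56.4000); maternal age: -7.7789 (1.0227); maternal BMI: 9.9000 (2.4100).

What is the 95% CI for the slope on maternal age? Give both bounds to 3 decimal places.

(-9.792, -5.766)

Read off: b = -7.7789, SE = 1.0227 for maternal age.
df = n − k − 1 = 295 − 3 − 1 = 291.
t* = t_{0.025, 291} = 1.96815.
Margin = t* × SE = 1.96815 × 1.0227 = 2.01283.
CI: -7.7789 ± 2.01283 → (-9.792, -5.766).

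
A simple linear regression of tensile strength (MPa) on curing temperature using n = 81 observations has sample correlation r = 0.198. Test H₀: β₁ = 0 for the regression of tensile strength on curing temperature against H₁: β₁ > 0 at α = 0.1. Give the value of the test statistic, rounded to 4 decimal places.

t = r·√(n − 2)/√(1 − r²) = 0.198·√79/√0.960796 = 1.7954.
df = n − 2 = 79.
One-sided p ≈ 0.0382, which is < 0.1, so reject H₀.
There is evidence of a linear association between curing temperature and tensile strength.

t = 1.7954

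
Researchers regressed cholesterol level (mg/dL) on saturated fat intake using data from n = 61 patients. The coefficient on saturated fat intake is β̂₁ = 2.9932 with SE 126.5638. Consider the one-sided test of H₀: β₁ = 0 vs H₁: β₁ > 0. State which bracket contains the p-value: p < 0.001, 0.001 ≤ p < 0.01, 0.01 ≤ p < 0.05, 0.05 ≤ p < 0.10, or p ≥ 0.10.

t = 2.9932 / 126.5638 = 0.024.
df = n − 2 = 61 − 2 = 59.
One-sided p = P(T_{59} > t) ≈ 0.4906.
So p ≥ 0.10.

p ≥ 0.10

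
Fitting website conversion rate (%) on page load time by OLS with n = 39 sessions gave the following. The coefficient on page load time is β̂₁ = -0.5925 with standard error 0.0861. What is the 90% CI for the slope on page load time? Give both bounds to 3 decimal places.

(-0.738, -0.447)

df = n − 2 = 39 − 2 = 37.
t* = t_{0.05, 37} = 1.687094.
Margin = t* × SE = 1.687094 × 0.0861 = 0.14526.
CI: -0.5925 ± 0.14526 → (-0.738, -0.447).
With 90% confidence, each one-unit increase in page load time is associated with a change of between -0.738 and -0.447 % in website conversion rate.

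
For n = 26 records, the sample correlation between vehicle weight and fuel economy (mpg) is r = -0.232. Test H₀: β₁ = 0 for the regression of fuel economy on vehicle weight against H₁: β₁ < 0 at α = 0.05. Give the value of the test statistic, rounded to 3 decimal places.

t = -1.168

t = r·√(n − 2)/√(1 − r²) = -0.232·√24/√0.946176 = -1.168.
df = n − 2 = 24.
One-sided p ≈ 0.1271, which is ≥ 0.05, so fail to reject H₀.
The data do not give significant evidence of a linear association between vehicle weight and fuel economy.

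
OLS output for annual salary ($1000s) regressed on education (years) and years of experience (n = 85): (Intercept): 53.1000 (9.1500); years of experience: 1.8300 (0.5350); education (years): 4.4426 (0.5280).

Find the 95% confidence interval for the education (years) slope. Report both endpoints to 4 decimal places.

Read off: b = 4.4426, SE = 0.5280 for education (years).
df = n − k − 1 = 85 − 2 − 1 = 82.
t* = t_{0.025, 82} = 1.989319.
Margin = t* × SE = 1.989319 × 0.5280 = 1.050360.
CI: 4.4426 ± 1.050360 → (3.3922, 5.4930).

(3.3922, 5.4930)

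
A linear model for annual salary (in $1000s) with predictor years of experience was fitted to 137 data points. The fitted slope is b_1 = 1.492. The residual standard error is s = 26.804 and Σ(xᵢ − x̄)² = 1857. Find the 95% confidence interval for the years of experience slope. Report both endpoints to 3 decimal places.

(0.262, 2.722)

SE(b_1) = s/√Sₓₓ = 26.804/√1857 = 0.622005.
df = n − 2 = 135.
t* = t_{0.025, 135} = 1.977692.
Margin = t* × SE = 1.977692 × 0.622005 = 1.23013.
CI: 1.492 ± 1.23013 → (0.262, 2.722).
With 95% confidence, each one-unit increase in years of experience is associated with a change of between 0.262 and 2.722 $1000s in annual salary.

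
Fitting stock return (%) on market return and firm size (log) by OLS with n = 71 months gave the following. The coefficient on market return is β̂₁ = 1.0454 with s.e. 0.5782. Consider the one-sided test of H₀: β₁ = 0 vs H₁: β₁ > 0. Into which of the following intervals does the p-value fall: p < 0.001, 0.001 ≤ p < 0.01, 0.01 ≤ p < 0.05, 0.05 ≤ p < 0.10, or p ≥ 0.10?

t = 1.0454 / 0.5782 = 1.808.
df = n − k − 1 = 71 − 2 − 1 = 68.
One-sided p = P(T_{68} > t) ≈ 0.0375.
So 0.01 ≤ p < 0.05.

0.01 ≤ p < 0.05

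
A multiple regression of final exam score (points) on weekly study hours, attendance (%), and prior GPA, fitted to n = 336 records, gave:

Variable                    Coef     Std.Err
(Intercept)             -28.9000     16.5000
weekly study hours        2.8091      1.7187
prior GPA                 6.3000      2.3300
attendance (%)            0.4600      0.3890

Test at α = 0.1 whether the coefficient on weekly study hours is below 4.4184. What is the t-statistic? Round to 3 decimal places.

Read off: b = 2.8091, SE = 1.7187 for weekly study hours.
H₀: β₁ = 4.4184 vs H₁: β₁ < 4.4184.
t = (2.8091 − 4.4184) / 1.7187 = -0.936.
df = n − k − 1 = 336 − 3 − 1 = 332.
One-sided p ≈ 0.1749, which is ≥ 0.1, so fail to reject H₀.
The data do not give significant evidence that the true slope on weekly study hours is below 4.4184 points per unit, holding the other predictors fixed.

t = -0.936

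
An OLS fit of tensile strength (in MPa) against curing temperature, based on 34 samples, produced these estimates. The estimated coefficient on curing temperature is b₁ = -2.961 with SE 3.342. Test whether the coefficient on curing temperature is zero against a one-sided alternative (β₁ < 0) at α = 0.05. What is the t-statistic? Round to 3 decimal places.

H₀: β₁ = 0 vs H₁: β₁ < 0.
t = (b₁ − β₁⁰)/SE = -2.961 / 3.342 = -0.886.
df = n − 2 = 34 − 2 = 32.
One-sided p ≈ 0.1911, which is ≥ 0.05, so fail to reject H₀.
The data do not give significant evidence that the true slope on curing temperature is negative.

t = -0.886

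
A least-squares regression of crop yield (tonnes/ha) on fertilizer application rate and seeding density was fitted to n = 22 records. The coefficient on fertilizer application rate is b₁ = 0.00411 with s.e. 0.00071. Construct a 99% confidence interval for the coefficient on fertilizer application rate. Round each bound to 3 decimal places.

df = n − k − 1 = 22 − 2 − 1 = 19.
t* = t_{0.005, 19} = 2.860935.
Margin = t* × SE = 2.860935 × 0.00071 = 0.00203.
CI: 0.00411 ± 0.00203 → (0.002, 0.006).
With 99% confidence, each one-unit increase in fertilizer application rate is associated with a change of between 0.002 and 0.006 tonnes/ha in crop yield, holding the other predictors fixed.

(0.002, 0.006)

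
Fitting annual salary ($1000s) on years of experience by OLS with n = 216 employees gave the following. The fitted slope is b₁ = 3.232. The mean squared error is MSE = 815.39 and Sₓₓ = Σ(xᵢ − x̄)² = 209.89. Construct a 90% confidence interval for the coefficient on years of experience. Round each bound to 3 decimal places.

(-0.024, 6.488)

SE(b₁) = √(MSE/Sₓₓ) = √(815.39/209.89) = 1.971.
df = n − 2 = 214.
t* = t_{0.05, 214} = 1.652005.
Margin = t* × SE = 1.652005 × 1.971 = 3.25610.
CI: 3.232 ± 3.25610 → (-0.024, 6.488).
With 90% confidence, each one-unit increase in years of experience is associated with a change of between -0.024 and 6.488 $1000s in annual salary.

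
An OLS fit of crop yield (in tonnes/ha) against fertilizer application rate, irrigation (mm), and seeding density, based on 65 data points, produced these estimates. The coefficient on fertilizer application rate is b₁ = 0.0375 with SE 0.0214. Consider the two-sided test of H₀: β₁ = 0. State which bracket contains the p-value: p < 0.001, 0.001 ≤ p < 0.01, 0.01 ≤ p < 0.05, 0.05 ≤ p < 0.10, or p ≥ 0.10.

0.05 ≤ p < 0.10

t = 0.0375 / 0.0214 = 1.752.
df = n − k − 1 = 65 − 3 − 1 = 61.
Two-sided p = 2·P(T_{61} > |t|) ≈ 0.0847.
So 0.05 ≤ p < 0.10.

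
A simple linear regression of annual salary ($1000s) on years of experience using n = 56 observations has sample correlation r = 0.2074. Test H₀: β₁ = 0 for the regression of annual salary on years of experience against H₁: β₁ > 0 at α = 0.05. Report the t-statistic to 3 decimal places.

t = 1.558

t = r·√(n − 2)/√(1 − r²) = 0.2074·√54/√0.956985 = 1.558.
df = n − 2 = 54.
One-sided p ≈ 0.0625, which is ≥ 0.05, so fail to reject H₀.
The data do not give significant evidence of a linear association between years of experience and annual salary.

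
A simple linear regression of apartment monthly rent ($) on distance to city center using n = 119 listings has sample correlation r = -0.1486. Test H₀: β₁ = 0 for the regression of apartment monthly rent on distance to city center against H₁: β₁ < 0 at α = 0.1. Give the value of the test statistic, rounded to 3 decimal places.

t = -1.625

t = r·√(n − 2)/√(1 − r²) = -0.1486·√117/√0.977918 = -1.625.
df = n − 2 = 117.
One-sided p ≈ 0.0534, which is < 0.1, so reject H₀.
There is evidence of a linear association between distance to city center and apartment monthly rent.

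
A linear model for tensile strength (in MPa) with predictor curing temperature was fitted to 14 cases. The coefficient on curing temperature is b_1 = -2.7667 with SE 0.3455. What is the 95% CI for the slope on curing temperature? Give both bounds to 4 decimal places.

(-3.5195, -2.0139)

df = n − 2 = 14 − 2 = 12.
t* = t_{0.025, 12} = 2.178813.
Margin = t* × SE = 2.178813 × 0.3455 = 0.752780.
CI: -2.7667 ± 0.752780 → (-3.5195, -2.0139).
With 95% confidence, each one-unit increase in curing temperature is associated with a change of between -3.5195 and -2.0139 MPa in tensile strength.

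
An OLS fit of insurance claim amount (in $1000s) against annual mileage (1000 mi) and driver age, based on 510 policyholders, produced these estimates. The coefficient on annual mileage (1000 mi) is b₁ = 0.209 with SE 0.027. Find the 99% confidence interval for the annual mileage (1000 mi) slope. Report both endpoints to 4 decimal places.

df = n − k − 1 = 510 − 2 − 1 = 507.
t* = t_{0.005, 507} = 2.585561.
Margin = t* × SE = 2.585561 × 0.027 = 0.069810.
CI: 0.209 ± 0.069810 → (0.1392, 0.2788).
With 99% confidence, each one-unit increase in annual mileage (1000 mi) is associated with a change of between 0.1392 and 0.2788 $1000s in insurance claim amount, holding the other predictors fixed.

(0.1392, 0.2788)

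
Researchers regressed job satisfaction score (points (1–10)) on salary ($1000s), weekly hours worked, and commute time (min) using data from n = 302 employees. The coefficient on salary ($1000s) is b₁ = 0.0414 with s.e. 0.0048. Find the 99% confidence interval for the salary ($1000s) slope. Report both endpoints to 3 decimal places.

df = n − k − 1 = 302 − 3 − 1 = 298.
t* = t_{0.005, 298} = 2.592428.
Margin = t* × SE = 2.592428 × 0.0048 = 0.01244.
CI: 0.0414 ± 0.01244 → (0.029, 0.054).
With 99% confidence, each one-unit increase in salary ($1000s) is associated with a change of between 0.029 and 0.054 points (1–10) in job satisfaction score, holding the other predictors fixed.

(0.029, 0.054)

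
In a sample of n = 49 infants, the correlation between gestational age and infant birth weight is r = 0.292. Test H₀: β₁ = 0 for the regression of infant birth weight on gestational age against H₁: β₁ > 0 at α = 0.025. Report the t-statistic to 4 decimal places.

t = 2.0931

t = r·√(n − 2)/√(1 − r²) = 0.292·√47/√0.914736 = 2.0931.
df = n − 2 = 47.
One-sided p ≈ 0.0209, which is < 0.025, so reject H₀.
There is evidence of a linear association between gestational age and infant birth weight.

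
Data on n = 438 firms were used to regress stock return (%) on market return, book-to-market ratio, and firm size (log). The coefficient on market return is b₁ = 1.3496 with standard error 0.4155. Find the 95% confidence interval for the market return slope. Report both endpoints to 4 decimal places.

(0.5330, 2.1662)

df = n − k − 1 = 438 − 3 − 1 = 434.
t* = t_{0.025, 434} = 1.965445.
Margin = t* × SE = 1.965445 × 0.4155 = 0.816642.
CI: 1.3496 ± 0.816642 → (0.5330, 2.1662).
With 95% confidence, each one-unit increase in market return is associated with a change of between 0.5330 and 2.1662 % in stock return, holding the other predictors fixed.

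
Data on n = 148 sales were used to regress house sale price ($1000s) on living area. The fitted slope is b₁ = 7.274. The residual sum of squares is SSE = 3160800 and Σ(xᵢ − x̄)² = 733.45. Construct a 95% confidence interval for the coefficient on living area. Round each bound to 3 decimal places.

MSE = SSE/(n − 2) = 3160800/146 = 21649.3.
SE(b₁) = √(MSE/Sₓₓ) = √(21649.3/733.45) = 5.43296.
df = n − 2 = 146.
t* = t_{0.025, 146} = 1.976346.
Margin = t* × SE = 1.976346 × 5.43296 = 10.73741.
CI: 7.274 ± 10.73741 → (-3.463, 18.011).
With 95% confidence, each one-unit increase in living area is associated with a change of between -3.463 and 18.011 $1000s in house sale price.

(-3.463, 18.011)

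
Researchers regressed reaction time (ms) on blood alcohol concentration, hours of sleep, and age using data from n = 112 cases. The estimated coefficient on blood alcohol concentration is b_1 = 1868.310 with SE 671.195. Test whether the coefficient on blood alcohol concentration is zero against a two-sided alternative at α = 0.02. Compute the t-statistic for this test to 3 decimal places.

H₀: β₁ = 0 vs H₁: β₁ ≠ 0.
t = (b_1 − β₁⁰)/SE = 1868.310 / 671.195 = 2.784.
df = n − k − 1 = 112 − 3 − 1 = 108.
Two-sided p ≈ 0.0063, which is < 0.02, so reject H₀.
There is evidence that blood alcohol concentration is associated with reaction time, holding the other predictors fixed.

t = 2.784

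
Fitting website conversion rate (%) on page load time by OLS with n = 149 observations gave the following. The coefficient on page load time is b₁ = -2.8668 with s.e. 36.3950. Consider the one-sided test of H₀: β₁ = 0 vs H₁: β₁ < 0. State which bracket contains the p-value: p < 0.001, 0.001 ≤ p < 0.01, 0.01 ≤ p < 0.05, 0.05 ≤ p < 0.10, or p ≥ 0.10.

t = -2.8668 / 36.3950 = -0.079.
df = n − 2 = 149 − 2 = 147.
One-sided p = P(T_{147} < t) ≈ 0.4687.
So p ≥ 0.10.

p ≥ 0.10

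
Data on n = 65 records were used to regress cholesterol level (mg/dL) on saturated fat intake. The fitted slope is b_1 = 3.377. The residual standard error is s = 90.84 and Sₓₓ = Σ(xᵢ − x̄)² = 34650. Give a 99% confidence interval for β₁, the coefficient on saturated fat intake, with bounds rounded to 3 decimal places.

(2.081, 4.673)

SE(b_1) = s/√Sₓₓ = 90.84/√34650 = 0.488006.
df = n − 2 = 63.
t* = t_{0.005, 63} = 2.656145.
Margin = t* × SE = 2.656145 × 0.488006 = 1.29622.
CI: 3.377 ± 1.29622 → (2.081, 4.673).
With 99% confidence, each one-unit increase in saturated fat intake is associated with a change of between 2.081 and 4.673 mg/dL in cholesterol level.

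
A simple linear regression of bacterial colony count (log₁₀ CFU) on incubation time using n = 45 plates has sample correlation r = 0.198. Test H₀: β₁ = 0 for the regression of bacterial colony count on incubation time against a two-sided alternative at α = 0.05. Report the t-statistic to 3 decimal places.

t = r·√(n − 2)/√(1 − r²) = 0.198·√43/√0.960796 = 1.325.
df = n − 2 = 43.
Two-sided p ≈ 0.1923, which is ≥ 0.05, so fail to reject H₀.
The data do not give significant evidence of a linear association between incubation time and bacterial colony count.

t = 1.325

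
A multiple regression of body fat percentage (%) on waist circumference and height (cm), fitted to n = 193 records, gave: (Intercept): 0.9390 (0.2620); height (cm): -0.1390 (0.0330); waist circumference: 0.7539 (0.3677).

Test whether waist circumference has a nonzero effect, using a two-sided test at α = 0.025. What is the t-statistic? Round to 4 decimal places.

t = 2.0503

Read off: b = 0.7539, SE = 0.3677 for waist circumference.
H₀: β₁ = 0 vs H₁: β₁ ≠ 0.
t = 0.7539 / 0.3677 = 2.0503.
df = n − k − 1 = 193 − 2 − 1 = 190.
Two-sided p ≈ 0.0417, which is ≥ 0.025, so fail to reject H₀.
The data do not give significant evidence of an association between waist circumference and body fat percentage, after adjusting for the other predictors.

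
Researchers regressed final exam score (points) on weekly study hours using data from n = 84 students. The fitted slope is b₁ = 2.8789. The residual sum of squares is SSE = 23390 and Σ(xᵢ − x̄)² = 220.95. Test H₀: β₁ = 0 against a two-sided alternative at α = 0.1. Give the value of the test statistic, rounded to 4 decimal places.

MSE = SSE/(n − 2) = 23390/82 = 285.244.
SE(b₁) = √(MSE/Sₓₓ) = √(285.244/220.95) = 1.13622.
t = 2.8789 / 1.13622 = 2.5338.
df = n − 2 = 82.
Two-sided p ≈ 0.0132, which is < 0.1, so reject H₀.
There is evidence that weekly study hours is associated with final exam score.

t = 2.5338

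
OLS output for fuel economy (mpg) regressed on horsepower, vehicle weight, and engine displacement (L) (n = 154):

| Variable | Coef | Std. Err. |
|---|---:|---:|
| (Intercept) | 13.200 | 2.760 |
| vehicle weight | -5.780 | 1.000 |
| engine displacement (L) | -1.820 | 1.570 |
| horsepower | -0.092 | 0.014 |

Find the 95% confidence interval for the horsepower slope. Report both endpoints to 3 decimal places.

Read off: b = -0.092, SE = 0.014 for horsepower.
df = n − k − 1 = 154 − 3 − 1 = 150.
t* = t_{0.025, 150} = 1.975905.
Margin = t* × SE = 1.975905 × 0.014 = 0.02766.
CI: -0.092 ± 0.02766 → (-0.120, -0.064).

(-0.120, -0.064)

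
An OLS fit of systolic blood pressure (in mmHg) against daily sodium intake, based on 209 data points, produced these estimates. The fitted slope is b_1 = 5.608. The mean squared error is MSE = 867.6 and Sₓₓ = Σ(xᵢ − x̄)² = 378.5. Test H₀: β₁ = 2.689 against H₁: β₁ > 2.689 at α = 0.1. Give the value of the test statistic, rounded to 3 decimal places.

SE(b_1) = √(MSE/Sₓₓ) = √(867.6/378.5) = 1.514.
t = (5.608 − 2.689) / 1.514 = 1.928.
df = n − 2 = 207.
One-sided p ≈ 0.0276, which is < 0.1, so reject H₀.
There is evidence that the true slope on daily sodium intake exceeds 2.689 mmHg per unit.

t = 1.928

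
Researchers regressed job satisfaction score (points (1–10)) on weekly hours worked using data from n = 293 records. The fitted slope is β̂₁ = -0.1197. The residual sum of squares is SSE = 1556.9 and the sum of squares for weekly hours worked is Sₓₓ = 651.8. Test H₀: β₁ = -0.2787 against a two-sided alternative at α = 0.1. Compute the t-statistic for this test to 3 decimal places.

t = 1.755

MSE = SSE/(n − 2) = 1556.9/291 = 5.35017.
SE(β̂₁) = √(MSE/Sₓₓ) = √(5.35017/651.8) = 0.0905997.
t = (-0.1197 − (-0.2787)) / 0.0905997 = 1.755.
df = n − 2 = 291.
Two-sided p ≈ 0.0803, which is < 0.1, so reject H₀.
There is evidence that the true slope on weekly hours worked differs from -0.2787 points (1–10) per unit.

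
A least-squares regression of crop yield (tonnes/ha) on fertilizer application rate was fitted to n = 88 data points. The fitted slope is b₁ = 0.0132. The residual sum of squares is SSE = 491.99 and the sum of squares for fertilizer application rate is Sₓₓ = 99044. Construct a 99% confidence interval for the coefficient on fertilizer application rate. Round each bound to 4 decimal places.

(-0.0068, 0.0332)

MSE = SSE/(n − 2) = 491.99/86 = 5.72081.
SE(b₁) = √(MSE/Sₓₓ) = √(5.72081/99044) = 0.00760002.
df = n − 2 = 86.
t* = t_{0.005, 86} = 2.634212.
Margin = t* × SE = 2.634212 × 0.00760002 = 0.020020.
CI: 0.0132 ± 0.020020 → (-0.0068, 0.0332).
With 99% confidence, each one-unit increase in fertilizer application rate is associated with a change of between -0.0068 and 0.0332 tonnes/ha in crop yield.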